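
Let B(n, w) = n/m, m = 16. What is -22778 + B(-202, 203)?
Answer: -182325/8 ≈ -22791.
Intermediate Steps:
B(n, w) = n/16
-22778 + B(-202, 203) = -22778 + (1/16)*(-202) = -22778 - 101/8 = -182325/8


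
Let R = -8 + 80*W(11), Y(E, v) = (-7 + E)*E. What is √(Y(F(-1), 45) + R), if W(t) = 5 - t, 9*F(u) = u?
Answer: 2*I*√9866/9 ≈ 22.073*I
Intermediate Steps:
F(u) = u/9
Y(E, v) = E*(-7 + E)
R = -488 (R = -8 + 80*(5 - 1*11) = -8 + 80*(5 - 11) = -8 + 80*(-6) = -8 - 480 = -488)
√(Y(F(-1), 45) + R) = √(((⅑)*(-1))*(-7 + (⅑)*(-1)) - 488) = √(-(-7 - ⅑)/9 - 488) = √(-⅑*(-64/9) - 488) = √(64/81 - 488) = √(-39464/81) = 2*I*√9866/9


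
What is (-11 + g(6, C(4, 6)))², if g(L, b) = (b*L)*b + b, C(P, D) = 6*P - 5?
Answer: 4726276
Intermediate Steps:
C(P, D) = -5 + 6*P
g(L, b) = b + L*b² (g(L, b) = (L*b)*b + b = L*b² + b = b + L*b²)
(-11 + g(6, C(4, 6)))² = (-11 + (-5 + 6*4)*(1 + 6*(-5 + 6*4)))² = (-11 + (-5 + 24)*(1 + 6*(-5 + 24)))² = (-11 + 19*(1 + 6*19))² = (-11 + 19*(1 + 114))² = (-11 + 19*115)² = (-11 + 2185)² = 2174² = 4726276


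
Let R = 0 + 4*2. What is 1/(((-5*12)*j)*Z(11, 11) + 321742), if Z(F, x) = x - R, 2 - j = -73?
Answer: 1/308242 ≈ 3.2442e-6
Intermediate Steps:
j = 75 (j = 2 - 1*(-73) = 2 + 73 = 75)
R = 8 (R = 0 + 8 = 8)
Z(F, x) = -8 + x (Z(F, x) = x - 1*8 = x - 8 = -8 + x)
1/(((-5*12)*j)*Z(11, 11) + 321742) = 1/((-5*12*75)*(-8 + 11) + 321742) = 1/(-60*75*3 + 321742) = 1/(-4500*3 + 321742) = 1/(-13500 + 321742) = 1/308242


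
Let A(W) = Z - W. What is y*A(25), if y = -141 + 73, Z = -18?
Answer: 2924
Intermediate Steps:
A(W) = -18 - W
y = -68
y*A(25) = -68*(-18 - 1*25) = -68*(-18 - 25) = -68*(-43) = 2924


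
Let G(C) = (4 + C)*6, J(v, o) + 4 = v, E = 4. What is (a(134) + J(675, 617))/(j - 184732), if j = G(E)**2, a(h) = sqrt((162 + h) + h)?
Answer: -671/182428 - sqrt(430)/182428 ≈ -0.0037918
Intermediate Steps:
J(v, o) = -4 + v
a(h) = sqrt(162 + 2*h)
G(C) = 24 + 6*C
j = 2304 (j = (24 + 6*4)**2 = (24 + 24)**2 = 48**2 = 2304)
(a(134) + J(675, 617))/(j - 184732) = (sqrt(162 + 2*134) + (-4 + 675))/(2304 - 184732) = (sqrt(162 + 268) + 671)/(-182428) = (sqrt(430) + 671)*(-1/182428) = (671 + sqrt(430))*(-1/182428) = -671/182428 - sqrt(430)/182428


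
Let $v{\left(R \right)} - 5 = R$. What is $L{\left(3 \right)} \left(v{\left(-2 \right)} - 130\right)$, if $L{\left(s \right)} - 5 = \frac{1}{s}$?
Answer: $- \frac{2032}{3} \approx -677.33$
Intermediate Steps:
$L{\left(s \right)} = 5 + \frac{1}{s}$
$v{\left(R \right)} = 5 + R$
$L{\left(3 \right)} \left(v{\left(-2 \right)} - 130\right) = \left(5 + \frac{1}{3}\right) \left(\left(5 - 2\right) - 130\right) = \left(5 + \frac{1}{3}\right) \left(3 - 130\right) = \frac{16}{3} \left(-127\right) = - \frac{2032}{3}$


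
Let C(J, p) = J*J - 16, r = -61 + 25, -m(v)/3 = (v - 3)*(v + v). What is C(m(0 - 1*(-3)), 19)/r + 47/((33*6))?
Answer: 15/22 ≈ 0.68182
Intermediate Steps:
m(v) = -6*v*(-3 + v) (m(v) = -3*(v - 3)*(v + v) = -3*(-3 + v)*2*v = -6*v*(-3 + v))
r = -36
C(J, p) = -16 + J² (C(J, p) = J² - 16 = -16 + J²)
C(m(0 - 1*(-3)), 19)/r + 47/((33*6)) = (-16 + (6*(0 - 1*(-3))*(3 - (0 - 1*(-3))))²)/(-36) + 47/((33*6)) = (-16 + (6*(0 + 3)*(3 - (0 + 3)))²)*(-1/36) + 47/198 = (-16 + (6*3*(3 - 1*3))²)*(-1/36) + 47*(1/198) = (-16 + (6*3*(3 - 3))²)*(-1/36) + 47/198 = (-16 + (6*3*0)²)*(-1/36) + 47/198 = (-16 + 0²)*(-1/36) + 47/198 = (-16 + 0)*(-1/36) + 47/198 = -16*(-1/36) + 47/198 = 4/9 + 47/198 = 15/22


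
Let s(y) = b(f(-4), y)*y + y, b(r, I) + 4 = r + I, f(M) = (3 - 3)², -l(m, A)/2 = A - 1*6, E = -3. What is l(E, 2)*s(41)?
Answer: 12464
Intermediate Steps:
l(m, A) = 12 - 2*A (l(m, A) = -2*(A - 1*6) = -2*(A - 6) = -2*(-6 + A) = 12 - 2*A)
f(M) = 0 (f(M) = 0² = 0)
b(r, I) = -4 + I + r (b(r, I) = -4 + (r + I) = -4 + (I + r) = -4 + I + r)
s(y) = y + y*(-4 + y) (s(y) = (-4 + y + 0)*y + y = (-4 + y)*y + y = y*(-4 + y) + y = y + y*(-4 + y))
l(E, 2)*s(41) = (12 - 2*2)*(41*(-3 + 41)) = (12 - 4)*(41*38) = 8*1558 = 12464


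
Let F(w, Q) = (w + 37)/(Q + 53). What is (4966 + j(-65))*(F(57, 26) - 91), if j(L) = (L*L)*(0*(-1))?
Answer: -35233770/79 ≈ -4.4600e+5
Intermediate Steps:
F(w, Q) = (37 + w)/(53 + Q)
j(L) = 0 (j(L) = L**2*0 = 0)
(4966 + j(-65))*(F(57, 26) - 91) = (4966 + 0)*((37 + 57)/(53 + 26) - 91) = 4966*(94/79 - 91) = 4966*(-7095/79) = -35233770/79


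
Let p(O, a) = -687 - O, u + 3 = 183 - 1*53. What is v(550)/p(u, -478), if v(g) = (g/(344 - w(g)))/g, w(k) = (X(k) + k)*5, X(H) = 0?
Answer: 1/1958484 ≈ 5.1060e-7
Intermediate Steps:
u = 127 (u = -3 + (183 - 1*53) = -3 + (183 - 53) = -3 + 130 = 127)
w(k) = 5*k (w(k) = (0 + k)*5 = k*5 = 5*k)
v(g) = 1/(344 - 5*g) (v(g) = (g/(344 - 5*g))/g = 1/(344 - 5*g))
v(550)/p(u, -478) = (-1/(-344 + 5*550))/(-687 - 1*127) = (-1/(-344 + 2750))/(-687 - 127) = -1/2406/(-814) = -1*1/2406*(-1/814) = -1/2406*(-1/814) = 1/1958484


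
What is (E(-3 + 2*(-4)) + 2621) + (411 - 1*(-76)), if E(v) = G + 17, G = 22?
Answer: 3147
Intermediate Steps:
E(v) = 39 (E(v) = 22 + 17 = 39)
(E(-3 + 2*(-4)) + 2621) + (411 - 1*(-76)) = (39 + 2621) + (411 - 1*(-76)) = 2660 + (411 + 76) = 2660 + 487 = 3147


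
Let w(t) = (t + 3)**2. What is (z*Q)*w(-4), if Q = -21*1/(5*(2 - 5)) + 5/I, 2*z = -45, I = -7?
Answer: -108/7 ≈ -15.429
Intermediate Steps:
w(t) = (3 + t)**2
z = -45/2 (z = (1/2)*(-45) = -45/2 ≈ -22.500)
Q = 24/35 (Q = -21*1/(5*(2 - 5)) + 5/(-7) = -21/(5*(-3)) + 5*(-1/7) = -21/(-15) - 5/7 = -21*(-1/15) - 5/7 = 7/5 - 5/7 = 24/35 ≈ 0.68571)
(z*Q)*w(-4) = (-45/2*24/35)*(3 - 4)**2 = -108/7*(-1)**2 = -108/7*1 = -108/7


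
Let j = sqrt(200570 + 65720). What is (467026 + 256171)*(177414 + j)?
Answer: 128305272558 + 723197*sqrt(266290) ≈ 1.2868e+11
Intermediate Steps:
j = sqrt(266290) ≈ 516.03
(467026 + 256171)*(177414 + j) = (467026 + 256171)*(177414 + sqrt(266290)) = 723197*(177414 + sqrt(266290)) = 128305272558 + 723197*sqrt(266290)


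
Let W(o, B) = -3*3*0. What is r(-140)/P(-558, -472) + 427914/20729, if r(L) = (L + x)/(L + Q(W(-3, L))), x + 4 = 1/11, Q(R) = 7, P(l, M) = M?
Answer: 15550379363/753374776 ≈ 20.641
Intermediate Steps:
W(o, B) = 0 (W(o, B) = -9*0 = 0)
x = -43/11 (x = -4 + 1/11 = -43/11 ≈ -3.9091)
r(L) = (-43/11 + L)/(7 + L) (r(L) = (L - 43/11)/(L + 7) = (-43/11 + L)/(7 + L))
r(-140)/P(-558, -472) + 427914/20729 = ((-43/11 - 140)/(7 - 140))/(-472) + 427914/20729 = (-1583/11/(-133))*(-1/472) + 427914*(1/20729) = -1/133*(-1583/11)*(-1/472) + 427914/20729 = (1583/1463)*(-1/472) + 427914/20729 = -1583/690536 + 427914/20729 = 15550379363/753374776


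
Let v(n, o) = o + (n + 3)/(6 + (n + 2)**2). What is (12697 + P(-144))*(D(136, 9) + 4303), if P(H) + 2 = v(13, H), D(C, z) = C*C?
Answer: 9443010329/33 ≈ 2.8615e+8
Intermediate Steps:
v(n, o) = o + (3 + n)/(6 + (2 + n)**2)
D(C, z) = C**2
P(H) = -446/231 + H (P(H) = -2 + (3 + 13 + 6*H + H*(2 + 13)**2)/(6 + (2 + 13)**2) = -2 + (3 + 13 + 6*H + H*15**2)/(6 + 15**2) = -2 + (3 + 13 + 6*H + H*225)/(6 + 225) = -2 + (3 + 13 + 6*H + 225*H)/231 = -2 + (16 + 231*H)/231 = -2 + (16/231 + H) = -446/231 + H)
(12697 + P(-144))*(D(136, 9) + 4303) = (12697 + (-446/231 - 144))*(136**2 + 4303) = (12697 - 33710/231)*(18496 + 4303) = (2899297/231)*22799 = 9443010329/33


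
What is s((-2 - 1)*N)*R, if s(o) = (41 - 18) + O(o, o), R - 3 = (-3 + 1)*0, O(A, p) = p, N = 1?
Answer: 60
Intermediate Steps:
R = 3 (R = 3 + (-3 + 1)*0 = 3 - 2*0 = 3 + 0 = 3)
s(o) = 23 + o (s(o) = (41 - 18) + o = 23 + o)
s((-2 - 1)*N)*R = (23 + (-2 - 1)*1)*3 = (23 - 3*1)*3 = (23 - 3)*3 = 20*3 = 60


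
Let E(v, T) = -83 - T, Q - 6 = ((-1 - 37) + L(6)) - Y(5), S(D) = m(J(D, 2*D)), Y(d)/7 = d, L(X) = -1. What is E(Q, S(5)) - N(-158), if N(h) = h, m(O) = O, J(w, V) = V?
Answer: 65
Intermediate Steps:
Y(d) = 7*d
S(D) = 2*D
Q = -68 (Q = 6 + (((-1 - 37) - 1) - 7*5) = 6 + ((-38 - 1) - 1*35) = 6 + (-39 - 35) = 6 - 74 = -68)
E(Q, S(5)) - N(-158) = (-83 - 2*5) - 1*(-158) = (-83 - 1*10) + 158 = (-83 - 10) + 158 = -93 + 158 = 65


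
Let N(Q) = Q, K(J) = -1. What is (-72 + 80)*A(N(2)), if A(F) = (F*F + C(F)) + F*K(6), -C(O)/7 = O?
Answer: -96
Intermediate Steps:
C(O) = -7*O
A(F) = F² - 8*F (A(F) = (F*F - 7*F) + F*(-1) = (F² - 7*F) - F = F² - 8*F)
(-72 + 80)*A(N(2)) = (-72 + 80)*(2*(-8 + 2)) = 8*(2*(-6)) = 8*(-12) = -96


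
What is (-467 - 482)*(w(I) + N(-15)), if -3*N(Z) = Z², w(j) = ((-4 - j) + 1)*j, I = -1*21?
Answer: 429897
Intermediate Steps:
I = -21
w(j) = j*(-3 - j) (w(j) = (-3 - j)*j = j*(-3 - j))
N(Z) = -Z²/3
(-467 - 482)*(w(I) + N(-15)) = (-467 - 482)*(-1*(-21)*(3 - 21) - ⅓*(-15)²) = -949*(-1*(-21)*(-18) - ⅓*225) = -949*(-378 - 75) = -949*(-453) = 429897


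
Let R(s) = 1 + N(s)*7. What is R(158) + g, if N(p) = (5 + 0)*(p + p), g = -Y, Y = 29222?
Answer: -18161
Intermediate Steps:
g = -29222 (g = -1*29222 = -29222)
N(p) = 10*p (N(p) = 5*(2*p) = 10*p)
R(s) = 1 + 70*s (R(s) = 1 + (10*s)*7 = 1 + 70*s)
R(158) + g = (1 + 70*158) - 29222 = (1 + 11060) - 29222 = 11061 - 29222 = -18161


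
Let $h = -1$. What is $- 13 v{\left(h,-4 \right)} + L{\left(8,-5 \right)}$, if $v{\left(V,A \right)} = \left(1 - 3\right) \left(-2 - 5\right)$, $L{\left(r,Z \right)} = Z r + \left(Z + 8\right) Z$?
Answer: $-237$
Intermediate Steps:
$L{\left(r,Z \right)} = Z r + Z \left(8 + Z\right)$ ($L{\left(r,Z \right)} = Z r + \left(8 + Z\right) Z = Z r + Z \left(8 + Z\right)$)
$v{\left(V,A \right)} = 14$ ($v{\left(V,A \right)} = \left(-2\right) \left(-7\right) = 14$)
$- 13 v{\left(h,-4 \right)} + L{\left(8,-5 \right)} = \left(-13\right) 14 - 5 \left(8 - 5 + 8\right) = -182 - 55 = -237$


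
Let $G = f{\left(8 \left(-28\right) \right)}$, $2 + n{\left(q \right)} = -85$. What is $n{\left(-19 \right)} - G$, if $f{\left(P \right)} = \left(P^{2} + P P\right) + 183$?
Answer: $-100622$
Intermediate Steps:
$n{\left(q \right)} = -87$ ($n{\left(q \right)} = -2 - 85 = -87$)
$f{\left(P \right)} = 183 + 2 P^{2}$ ($f{\left(P \right)} = \left(P^{2} + P^{2}\right) + 183 = 2 P^{2} + 183 = 183 + 2 P^{2}$)
$G = 100535$ ($G = 183 + 2 \left(8 \left(-28\right)\right)^{2} = 183 + 2 \left(-224\right)^{2} = 183 + 2 \cdot 50176 = 183 + 100352 = 100535$)
$n{\left(-19 \right)} - G = -87 - 100535 = -100622$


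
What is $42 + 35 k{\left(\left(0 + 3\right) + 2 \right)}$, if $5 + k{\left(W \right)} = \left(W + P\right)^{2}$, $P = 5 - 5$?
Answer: $742$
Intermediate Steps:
$P = 0$
$k{\left(W \right)} = -5 + W^{2}$ ($k{\left(W \right)} = -5 + \left(W + 0\right)^{2} = -5 + W^{2}$)
$42 + 35 k{\left(\left(0 + 3\right) + 2 \right)} = 42 + 35 \left(-5 + \left(\left(0 + 3\right) + 2\right)^{2}\right) = 42 + 35 \left(-5 + \left(3 + 2\right)^{2}\right) = 42 + 35 \left(-5 + 5^{2}\right) = 42 + 35 \left(-5 + 25\right) = 42 + 35 \cdot 20 = 42 + 700 = 742$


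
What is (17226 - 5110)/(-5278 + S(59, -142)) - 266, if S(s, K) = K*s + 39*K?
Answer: -2558860/9597 ≈ -266.63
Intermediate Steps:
S(s, K) = 39*K + K*s
(17226 - 5110)/(-5278 + S(59, -142)) - 266 = (17226 - 5110)/(-5278 - 142*(39 + 59)) - 266 = 12116/(-5278 - 142*98) - 266 = 12116/(-5278 - 13916) - 266 = 12116/(-19194) - 266 = 12116*(-1/19194) - 266 = -6058/9597 - 266 = -2558860/9597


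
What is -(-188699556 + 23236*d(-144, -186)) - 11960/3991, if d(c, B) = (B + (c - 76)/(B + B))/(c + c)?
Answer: 387873636993103/2055672 ≈ 1.8868e+8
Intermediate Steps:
d(c, B) = (B + (-76 + c)/(2*B))/(2*c) (d(c, B) = (B + (-76 + c)/((2*B)))/((2*c)) = (B + (-76 + c)*(1/(2*B)))*(1/(2*c)) = (B + (-76 + c)/(2*B))*(1/(2*c)) = (B + (-76 + c)/(2*B))/(2*c))
-(-188699556 + 23236*d(-144, -186)) - 11960/3991 = -23236/(1/((¼)*(-76 - 144 + 2*(-186)²)/(-186*(-144)) - 8121)) - 11960/3991 = -23236/(1/((¼)*(-1/186)*(-1/144)*(-76 - 144 + 2*34596) - 8121)) - 11960*1/3991 = -23236/(1/((¼)*(-1/186)*(-1/144)*(-76 - 144 + 69192) - 8121)) - 920/307 = -23236/(1/((¼)*(-1/186)*(-1/144)*68972 - 8121)) - 920/307 = -23236/(1/(17243/26784 - 8121)) - 920/307 = -23236/(1/(-217495621/26784)) - 920/307 = -23236/(-26784/217495621) - 920/307 = -23236*(-217495621/26784) - 920/307 = 1263432062389/6696 - 920/307 = 387873636993103/2055672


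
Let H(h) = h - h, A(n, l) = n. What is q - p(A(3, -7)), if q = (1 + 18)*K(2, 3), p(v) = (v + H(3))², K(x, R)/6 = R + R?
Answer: 675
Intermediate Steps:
K(x, R) = 12*R (K(x, R) = 6*(R + R) = 6*(2*R) = 12*R)
H(h) = 0
p(v) = v² (p(v) = (v + 0)² = v²)
q = 684 (q = (1 + 18)*(12*3) = 19*36 = 684)
q - p(A(3, -7)) = 684 - 1*3² = 684 - 1*9 = 684 - 9 = 675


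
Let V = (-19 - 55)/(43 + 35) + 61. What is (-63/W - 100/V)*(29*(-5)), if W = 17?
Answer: 15503835/19907 ≈ 778.81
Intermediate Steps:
V = 2342/39 (V = -74/78 + 61 = -74*1/78 + 61 = -37/39 + 61 = 2342/39 ≈ 60.051)
(-63/W - 100/V)*(29*(-5)) = (-63/17 - 100/2342/39)*(29*(-5)) = (-63*1/17 - 100*39/2342)*(-145) = (-63/17 - 1950/1171)*(-145) = -106923/19907*(-145) = 15503835/19907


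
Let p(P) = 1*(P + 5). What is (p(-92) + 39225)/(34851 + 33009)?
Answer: 6523/11310 ≈ 0.57675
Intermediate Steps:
p(P) = 5 + P (p(P) = 1*(5 + P) = 5 + P)
(p(-92) + 39225)/(34851 + 33009) = ((5 - 92) + 39225)/(34851 + 33009) = (-87 + 39225)/67860 = 39138*(1/67860) = 6523/11310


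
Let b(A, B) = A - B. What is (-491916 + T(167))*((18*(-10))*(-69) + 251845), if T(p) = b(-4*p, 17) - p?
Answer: -130221335520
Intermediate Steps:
T(p) = -17 - 5*p (T(p) = (-4*p - 1*17) - p = (-4*p - 17) - p = (-17 - 4*p) - p = -17 - 5*p)
(-491916 + T(167))*((18*(-10))*(-69) + 251845) = (-491916 + (-17 - 5*167))*((18*(-10))*(-69) + 251845) = (-491916 + (-17 - 835))*(-180*(-69) + 251845) = (-491916 - 852)*(12420 + 251845) = -492768*264265 = -130221335520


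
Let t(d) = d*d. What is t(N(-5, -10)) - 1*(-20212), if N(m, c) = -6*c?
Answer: 23812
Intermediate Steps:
t(d) = d²
t(N(-5, -10)) - 1*(-20212) = (-6*(-10))² - 1*(-20212) = 60² + 20212 = 3600 + 20212 = 23812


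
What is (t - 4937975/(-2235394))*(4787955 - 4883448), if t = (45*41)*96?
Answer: -5401328586484245/319342 ≈ -1.6914e+10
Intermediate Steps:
t = 177120 (t = 1845*96 = 177120)
(t - 4937975/(-2235394))*(4787955 - 4883448) = (177120 - 4937975/(-2235394))*(4787955 - 4883448) = (177120 - 4937975*(-1/2235394))*(-95493) = (177120 + 705425/319342)*(-95493) = (56562560465/319342)*(-95493) = -5401328586484245/319342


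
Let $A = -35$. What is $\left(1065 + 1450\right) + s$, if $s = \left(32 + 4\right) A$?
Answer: $1255$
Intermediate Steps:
$s = -1260$ ($s = \left(32 + 4\right) \left(-35\right) = 36 \left(-35\right) = -1260$)
$\left(1065 + 1450\right) + s = \left(1065 + 1450\right) - 1260 = 2515 - 1260 = 1255$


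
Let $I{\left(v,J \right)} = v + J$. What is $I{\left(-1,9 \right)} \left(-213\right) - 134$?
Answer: $-1838$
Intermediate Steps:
$I{\left(v,J \right)} = J + v$
$I{\left(-1,9 \right)} \left(-213\right) - 134 = \left(9 - 1\right) \left(-213\right) - 134 = 8 \left(-213\right) - 134 = -1704 - 134 = -1838$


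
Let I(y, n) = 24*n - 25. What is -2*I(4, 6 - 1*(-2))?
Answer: -334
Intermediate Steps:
I(y, n) = -25 + 24*n
-2*I(4, 6 - 1*(-2)) = -2*(-25 + 24*(6 - 1*(-2))) = -2*(-25 + 24*(6 + 2)) = -2*(-25 + 24*8) = -2*(-25 + 192) = -2*167 = -334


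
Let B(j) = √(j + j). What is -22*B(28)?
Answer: -44*√14 ≈ -164.63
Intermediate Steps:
B(j) = √2*√j (B(j) = √(2*j) = √2*√j)
-22*B(28) = -22*√2*√28 = -22*√2*2*√7 = -44*√14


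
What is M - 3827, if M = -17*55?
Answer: -4762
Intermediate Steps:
M = -935
M - 3827 = -935 - 3827 = -4762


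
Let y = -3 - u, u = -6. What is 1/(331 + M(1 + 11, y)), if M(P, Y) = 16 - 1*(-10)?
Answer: 1/357 ≈ 0.0028011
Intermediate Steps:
y = 3 (y = -3 - 1*(-6) = -3 + 6 = 3)
M(P, Y) = 26 (M(P, Y) = 16 + 10 = 26)
1/(331 + M(1 + 11, y)) = 1/(331 + 26) = 1/357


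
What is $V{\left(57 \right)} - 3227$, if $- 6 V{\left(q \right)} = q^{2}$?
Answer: $- \frac{7537}{2} \approx -3768.5$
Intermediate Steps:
$V{\left(q \right)} = - \frac{q^{2}}{6}$
$V{\left(57 \right)} - 3227 = - \frac{57^{2}}{6} - 3227 = \left(- \frac{1}{6}\right) 3249 - 3227 = - \frac{1083}{2} - 3227 = - \frac{7537}{2}$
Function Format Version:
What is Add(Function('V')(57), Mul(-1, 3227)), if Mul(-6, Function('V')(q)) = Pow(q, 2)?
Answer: Rational(-7537, 2) ≈ -3768.5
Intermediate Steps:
Function('V')(q) = Mul(Rational(-1, 6), Pow(q, 2))
Add(Function('V')(57), Mul(-1, 3227)) = Add(Mul(Rational(-1, 6), Pow(57, 2)), Mul(-1, 3227)) = Add(Mul(Rational(-1, 6), 3249), -3227) = Add(Rational(-1083, 2), -3227) = Rational(-7537, 2)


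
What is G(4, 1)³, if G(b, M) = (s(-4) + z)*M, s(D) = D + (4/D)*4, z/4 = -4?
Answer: -13824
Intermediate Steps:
z = -16 (z = 4*(-4) = -16)
s(D) = D + 16/D
G(b, M) = -24*M (G(b, M) = ((-4 + 16/(-4)) - 16)*M = ((-4 + 16*(-¼)) - 16)*M = ((-4 - 4) - 16)*M = (-8 - 16)*M = -24*M)
G(4, 1)³ = (-24*1)³ = (-24)³ = -13824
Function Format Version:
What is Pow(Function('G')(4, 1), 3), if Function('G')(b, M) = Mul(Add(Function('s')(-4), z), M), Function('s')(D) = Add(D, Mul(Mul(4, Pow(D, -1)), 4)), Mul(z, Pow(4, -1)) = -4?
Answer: -13824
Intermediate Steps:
z = -16 (z = Mul(4, -4) = -16)
Function('s')(D) = Add(D, Mul(16, Pow(D, -1)))
Function('G')(b, M) = Mul(-24, M) (Function('G')(b, M) = Mul(Add(Add(-4, Mul(16, Pow(-4, -1))), -16), M) = Mul(Add(Add(-4, Mul(16, Rational(-1, 4))), -16), M) = Mul(Add(Add(-4, -4), -16), M) = Mul(Add(-8, -16), M) = Mul(-24, M))
Pow(Function('G')(4, 1), 3) = Pow(Mul(-24, 1), 3) = Pow(-24, 3) = -13824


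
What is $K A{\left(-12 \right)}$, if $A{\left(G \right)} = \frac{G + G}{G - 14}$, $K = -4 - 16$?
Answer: $- \frac{240}{13} \approx -18.462$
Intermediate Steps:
$K = -20$ ($K = -4 - 16 = -20$)
$A{\left(G \right)} = \frac{2 G}{-14 + G}$
$K A{\left(-12 \right)} = - 20 \cdot 2 \left(-12\right) \frac{1}{-14 - 12} = - 20 \cdot 2 \left(-12\right) \frac{1}{-26} = - 20 \cdot 2 \left(-12\right) \left(- \frac{1}{26}\right) = \left(-20\right) \frac{12}{13} = - \frac{240}{13}$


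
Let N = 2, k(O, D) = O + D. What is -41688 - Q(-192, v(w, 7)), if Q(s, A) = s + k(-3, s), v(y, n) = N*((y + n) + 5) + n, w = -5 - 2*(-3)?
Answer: -41301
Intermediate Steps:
k(O, D) = D + O
w = 1 (w = -5 + 6 = 1)
v(y, n) = 10 + 2*y + 3*n (v(y, n) = 2*((y + n) + 5) + n = 2*((n + y) + 5) + n = 2*(5 + n + y) + n = (10 + 2*n + 2*y) + n = 10 + 2*y + 3*n)
Q(s, A) = -3 + 2*s (Q(s, A) = s + (s - 3) = s + (-3 + s) = -3 + 2*s)
-41688 - Q(-192, v(w, 7)) = -41688 - (-3 + 2*(-192)) = -41688 - (-3 - 384) = -41688 - 1*(-387) = -41688 + 387 = -41301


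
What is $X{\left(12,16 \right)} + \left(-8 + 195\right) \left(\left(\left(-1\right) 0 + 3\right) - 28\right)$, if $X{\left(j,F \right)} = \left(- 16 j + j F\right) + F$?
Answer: $-4659$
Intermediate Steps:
$X{\left(j,F \right)} = F - 16 j + F j$ ($X{\left(j,F \right)} = \left(- 16 j + F j\right) + F = F - 16 j + F j$)
$X{\left(12,16 \right)} + \left(-8 + 195\right) \left(\left(\left(-1\right) 0 + 3\right) - 28\right) = \left(16 - 192 + 16 \cdot 12\right) + \left(-8 + 195\right) \left(\left(\left(-1\right) 0 + 3\right) - 28\right) = \left(16 - 192 + 192\right) + 187 \left(\left(0 + 3\right) - 28\right) = 16 + 187 \left(3 - 28\right) = 16 + 187 \left(-25\right) = 16 - 4675 = -4659$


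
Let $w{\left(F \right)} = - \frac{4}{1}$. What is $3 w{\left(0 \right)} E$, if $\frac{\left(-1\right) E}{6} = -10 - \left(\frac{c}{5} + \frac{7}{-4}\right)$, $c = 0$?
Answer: $-594$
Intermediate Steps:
$E = \frac{99}{2}$ ($E = - 6 \left(-10 - \left(\frac{0}{5} + \frac{7}{-4}\right)\right) = - 6 \left(-10 - \left(0 \cdot \frac{1}{5} + 7 \left(- \frac{1}{4}\right)\right)\right) = - 6 \left(-10 - \left(0 - \frac{7}{4}\right)\right) = - 6 \left(-10 - - \frac{7}{4}\right) = - 6 \left(-10 + \frac{7}{4}\right) = \left(-6\right) \left(- \frac{33}{4}\right) = \frac{99}{2} \approx 49.5$)
$w{\left(F \right)} = -4$ ($w{\left(F \right)} = \left(-4\right) 1 = -4$)
$3 w{\left(0 \right)} E = 3 \left(-4\right) \frac{99}{2} = \left(-12\right) \frac{99}{2} = -594$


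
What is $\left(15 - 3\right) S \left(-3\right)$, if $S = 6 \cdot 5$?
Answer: $-1080$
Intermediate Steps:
$S = 30$
$\left(15 - 3\right) S \left(-3\right) = \left(15 - 3\right) 30 \left(-3\right) = 12 \left(-90\right) = -1080$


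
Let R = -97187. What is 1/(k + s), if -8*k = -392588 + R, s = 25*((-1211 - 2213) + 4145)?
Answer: 8/633975 ≈ 1.2619e-5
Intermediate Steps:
s = 18025 (s = 25*(-3424 + 4145) = 25*721 = 18025)
k = 489775/8 (k = -(-392588 - 97187)/8 = -⅛*(-489775) = 489775/8 ≈ 61222.)
1/(k + s) = 1/(489775/8 + 18025) = 1/(633975/8) = 8/633975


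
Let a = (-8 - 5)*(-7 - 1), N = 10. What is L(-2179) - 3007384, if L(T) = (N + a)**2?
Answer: -2994388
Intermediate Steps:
a = 104 (a = -13*(-8) = 104)
L(T) = 12996 (L(T) = (10 + 104)**2 = 114**2 = 12996)
L(-2179) - 3007384 = 12996 - 3007384 = -2994388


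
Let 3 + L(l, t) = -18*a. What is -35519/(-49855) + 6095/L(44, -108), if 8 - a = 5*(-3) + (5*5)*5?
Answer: 28382504/7029555 ≈ 4.0376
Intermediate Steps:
a = -102 (a = 8 - (5*(-3) + (5*5)*5) = 8 - (-15 + 25*5) = 8 - (-15 + 125) = 8 - 1*110 = 8 - 110 = -102)
L(l, t) = 1833 (L(l, t) = -3 - 18*(-102) = -3 + 1836 = 1833)
-35519/(-49855) + 6095/L(44, -108) = -35519/(-49855) + 6095/1833 = -35519*(-1/49855) + 6095*(1/1833) = 35519/49855 + 6095/1833 = 28382504/7029555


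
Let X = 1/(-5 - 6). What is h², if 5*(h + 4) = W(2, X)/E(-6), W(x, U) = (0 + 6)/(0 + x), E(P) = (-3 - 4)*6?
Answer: 78961/4900 ≈ 16.115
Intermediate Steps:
E(P) = -42 (E(P) = -7*6 = -42)
X = -1/11 (X = 1/(-11) = -1/11 ≈ -0.090909)
W(x, U) = 6/x
h = -281/70 (h = -4 + ((6/2)/(-42))/5 = -4 + ((6*(½))*(-1/42))/5 = -4 + (3*(-1/42))/5 = -4 + (⅕)*(-1/14) = -4 - 1/70 = -281/70 ≈ -4.0143)
h² = (-281/70)² = 78961/4900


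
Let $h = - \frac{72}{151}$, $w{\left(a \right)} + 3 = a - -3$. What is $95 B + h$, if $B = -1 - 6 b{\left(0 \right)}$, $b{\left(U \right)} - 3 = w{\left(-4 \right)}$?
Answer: $\frac{71653}{151} \approx 474.52$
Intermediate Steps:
$w{\left(a \right)} = a$ ($w{\left(a \right)} = -3 + \left(a - -3\right) = -3 + \left(a + 3\right) = -3 + \left(3 + a\right) = a$)
$b{\left(U \right)} = -1$ ($b{\left(U \right)} = 3 - 4 = -1$)
$h = - \frac{72}{151}$ ($h = \left(-72\right) \frac{1}{151} = - \frac{72}{151} \approx -0.47682$)
$B = 5$ ($B = -1 - -6 = -1 + 6 = 5$)
$95 B + h = 95 \cdot 5 - \frac{72}{151} = 475 - \frac{72}{151} = \frac{71653}{151}$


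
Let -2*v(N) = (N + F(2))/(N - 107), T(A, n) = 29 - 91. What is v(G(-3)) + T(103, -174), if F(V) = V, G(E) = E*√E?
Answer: 3*(-125*√3 + 4422*I)/(2*(-107*I + 3*√3)) ≈ -61.992 - 0.024677*I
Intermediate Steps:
G(E) = E^(3/2)
T(A, n) = -62
v(N) = -(2 + N)/(2*(-107 + N)) (v(N) = -(N + 2)/(2*(N - 107)) = -(2 + N)/(2*(-107 + N)))
v(G(-3)) + T(103, -174) = (-2 - (-3)^(3/2))/(2*(-107 + (-3)^(3/2))) - 62 = (-2 - (-3)*I*√3)/(2*(-107 - 3*I*√3)) - 62 = (-2 + 3*I*√3)/(2*(-107 - 3*I*√3)) - 62 = -62 + (-2 + 3*I*√3)/(2*(-107 - 3*I*√3))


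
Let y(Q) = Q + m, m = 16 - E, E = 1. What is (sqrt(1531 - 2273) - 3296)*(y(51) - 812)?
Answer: 2458816 - 746*I*sqrt(742) ≈ 2.4588e+6 - 20321.0*I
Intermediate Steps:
m = 15 (m = 16 - 1*1 = 16 - 1 = 15)
y(Q) = 15 + Q (y(Q) = Q + 15 = 15 + Q)
(sqrt(1531 - 2273) - 3296)*(y(51) - 812) = (sqrt(1531 - 2273) - 3296)*((15 + 51) - 812) = (sqrt(-742) - 3296)*(66 - 812) = (I*sqrt(742) - 3296)*(-746) = (-3296 + I*sqrt(742))*(-746) = 2458816 - 746*I*sqrt(742)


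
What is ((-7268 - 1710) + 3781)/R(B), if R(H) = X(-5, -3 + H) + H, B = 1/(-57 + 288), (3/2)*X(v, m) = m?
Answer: 3601521/1381 ≈ 2607.9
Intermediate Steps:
X(v, m) = 2*m/3
B = 1/231 ≈ 0.0043290
R(H) = -2 + 5*H/3 (R(H) = 2*(-3 + H)/3 + H = (-2 + 2*H/3) + H = -2 + 5*H/3)
((-7268 - 1710) + 3781)/R(B) = ((-7268 - 1710) + 3781)/(-2 + (5/3)*(1/231)) = (-8978 + 3781)/(-2 + 5/693) = -5197/(-1381/693) = -5197*(-693/1381) = 3601521/1381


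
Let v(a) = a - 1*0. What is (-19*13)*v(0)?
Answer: 0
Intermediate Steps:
v(a) = a (v(a) = a + 0 = a)
(-19*13)*v(0) = -19*13*0 = -247*0 = 0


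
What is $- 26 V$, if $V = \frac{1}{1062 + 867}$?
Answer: $- \frac{26}{1929} \approx -0.013478$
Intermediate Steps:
$V = \frac{1}{1929} \approx 0.0005184$
$- 26 V = \left(-26\right) \frac{1}{1929} = - \frac{26}{1929}$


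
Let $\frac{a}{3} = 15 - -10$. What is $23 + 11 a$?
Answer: $848$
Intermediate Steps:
$a = 75$ ($a = 3 \left(15 - -10\right) = 3 \left(15 + 10\right) = 3 \cdot 25 = 75$)
$23 + 11 a = 23 + 11 \cdot 75 = 23 + 825 = 848$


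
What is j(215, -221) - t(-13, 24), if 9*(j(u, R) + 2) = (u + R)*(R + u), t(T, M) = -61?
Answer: 63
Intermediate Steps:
j(u, R) = -2 + (R + u)²/9 (j(u, R) = -2 + ((u + R)*(R + u))/9 = -2 + ((R + u)*(R + u))/9 = -2 + (R + u)²/9)
j(215, -221) - t(-13, 24) = (-2 + (-221 + 215)²/9) - 1*(-61) = (-2 + (⅑)*(-6)²) + 61 = (-2 + (⅑)*36) + 61 = (-2 + 4) + 61 = 2 + 61 = 63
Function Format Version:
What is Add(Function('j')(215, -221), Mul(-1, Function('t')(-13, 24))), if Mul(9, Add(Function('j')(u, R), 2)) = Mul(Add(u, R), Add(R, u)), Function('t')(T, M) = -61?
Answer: 63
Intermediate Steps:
Function('j')(u, R) = Add(-2, Mul(Rational(1, 9), Pow(Add(R, u), 2))) (Function('j')(u, R) = Add(-2, Mul(Rational(1, 9), Mul(Add(u, R), Add(R, u)))) = Add(-2, Mul(Rational(1, 9), Mul(Add(R, u), Add(R, u)))) = Add(-2, Mul(Rational(1, 9), Pow(Add(R, u), 2))))
Add(Function('j')(215, -221), Mul(-1, Function('t')(-13, 24))) = Add(Add(-2, Mul(Rational(1, 9), Pow(Add(-221, 215), 2))), Mul(-1, -61)) = Add(Add(-2, Mul(Rational(1, 9), Pow(-6, 2))), 61) = Add(Add(-2, Mul(Rational(1, 9), 36)), 61) = Add(Add(-2, 4), 61) = Add(2, 61) = 63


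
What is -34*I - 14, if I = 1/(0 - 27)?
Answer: -344/27 ≈ -12.741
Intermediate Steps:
I = -1/27 (I = 1/(-27) = -1/27 ≈ -0.037037)
-34*I - 14 = -34*(-1/27) - 14 = 34/27 - 14 = -344/27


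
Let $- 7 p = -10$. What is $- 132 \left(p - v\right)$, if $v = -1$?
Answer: $- \frac{2244}{7} \approx -320.57$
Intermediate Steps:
$p = \frac{10}{7}$ ($p = \left(- \frac{1}{7}\right) \left(-10\right) = \frac{10}{7} \approx 1.4286$)
$- 132 \left(p - v\right) = - 132 \left(\frac{10}{7} - -1\right) = - 132 \left(\frac{10}{7} + 1\right) = \left(-132\right) \frac{17}{7} = - \frac{2244}{7}$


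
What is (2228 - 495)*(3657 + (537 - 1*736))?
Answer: 5992714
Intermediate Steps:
(2228 - 495)*(3657 + (537 - 1*736)) = 1733*(3657 + (537 - 736)) = 1733*(3657 - 199) = 1733*3458 = 5992714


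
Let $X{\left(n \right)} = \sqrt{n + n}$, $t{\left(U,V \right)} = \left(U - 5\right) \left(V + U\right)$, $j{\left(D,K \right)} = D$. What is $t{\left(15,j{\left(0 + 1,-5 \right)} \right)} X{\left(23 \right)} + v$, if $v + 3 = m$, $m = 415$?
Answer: $412 + 160 \sqrt{46} \approx 1497.2$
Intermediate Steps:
$t{\left(U,V \right)} = \left(-5 + U\right) \left(U + V\right)$
$v = 412$ ($v = -3 + 415 = 412$)
$X{\left(n \right)} = \sqrt{2} \sqrt{n}$ ($X{\left(n \right)} = \sqrt{2 n} = \sqrt{2} \sqrt{n}$)
$t{\left(15,j{\left(0 + 1,-5 \right)} \right)} X{\left(23 \right)} + v = \left(15^{2} - 75 - 5 \left(0 + 1\right) + 15 \left(0 + 1\right)\right) \sqrt{2} \sqrt{23} + 412 = \left(225 - 75 - 5 + 15 \cdot 1\right) \sqrt{46} + 412 = \left(225 - 75 - 5 + 15\right) \sqrt{46} + 412 = 160 \sqrt{46} + 412 = 412 + 160 \sqrt{46}$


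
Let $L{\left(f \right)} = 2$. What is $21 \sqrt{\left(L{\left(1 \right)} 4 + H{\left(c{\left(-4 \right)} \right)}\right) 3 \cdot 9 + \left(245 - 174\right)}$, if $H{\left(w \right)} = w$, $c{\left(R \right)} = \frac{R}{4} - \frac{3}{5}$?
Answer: $\frac{21 \sqrt{6095}}{5} \approx 327.9$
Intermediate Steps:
$c{\left(R \right)} = - \frac{3}{5} + \frac{R}{4}$ ($c{\left(R \right)} = R \frac{1}{4} - \frac{3}{5} = \frac{R}{4} - \frac{3}{5} = - \frac{3}{5} + \frac{R}{4}$)
$21 \sqrt{\left(L{\left(1 \right)} 4 + H{\left(c{\left(-4 \right)} \right)}\right) 3 \cdot 9 + \left(245 - 174\right)} = 21 \sqrt{\left(2 \cdot 4 + \left(- \frac{3}{5} + \frac{1}{4} \left(-4\right)\right)\right) 3 \cdot 9 + \left(245 - 174\right)} = 21 \sqrt{\left(8 - \frac{8}{5}\right) 3 \cdot 9 + 71} = 21 \sqrt{\frac{32}{5} \cdot 3 \cdot 9 + 71} = 21 \sqrt{\frac{96}{5} \cdot 9 + 71} = 21 \sqrt{\frac{864}{5} + 71} = 21 \sqrt{\frac{1219}{5}} = 21 \frac{\sqrt{6095}}{5} = \frac{21 \sqrt{6095}}{5}$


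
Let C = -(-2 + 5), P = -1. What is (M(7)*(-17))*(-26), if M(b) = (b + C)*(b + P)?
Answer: 10608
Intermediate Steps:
C = -3 (C = -1*3 = -3)
M(b) = (-1 + b)*(-3 + b) (M(b) = (b - 3)*(b - 1) = (-3 + b)*(-1 + b) = (-1 + b)*(-3 + b))
(M(7)*(-17))*(-26) = ((3 + 7² - 4*7)*(-17))*(-26) = ((3 + 49 - 28)*(-17))*(-26) = (24*(-17))*(-26) = -408*(-26) = 10608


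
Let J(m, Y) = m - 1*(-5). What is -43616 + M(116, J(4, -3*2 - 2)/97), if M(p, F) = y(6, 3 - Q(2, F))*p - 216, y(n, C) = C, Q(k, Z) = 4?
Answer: -43948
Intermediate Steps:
J(m, Y) = 5 + m (J(m, Y) = m + 5 = 5 + m)
M(p, F) = -216 - p (M(p, F) = (3 - 1*4)*p - 216 = (3 - 4)*p - 216 = -p - 216 = -216 - p)
-43616 + M(116, J(4, -3*2 - 2)/97) = -43616 + (-216 - 1*116) = -43616 + (-216 - 116) = -43616 - 332 = -43948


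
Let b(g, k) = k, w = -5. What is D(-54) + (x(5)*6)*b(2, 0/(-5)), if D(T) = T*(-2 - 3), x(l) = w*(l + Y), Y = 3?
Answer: 270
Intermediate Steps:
x(l) = -15 - 5*l (x(l) = -5*(l + 3) = -5*(3 + l) = -15 - 5*l)
D(T) = -5*T (D(T) = T*(-5) = -5*T)
D(-54) + (x(5)*6)*b(2, 0/(-5)) = -5*(-54) + ((-15 - 5*5)*6)*(0/(-5)) = 270 + ((-15 - 25)*6)*(0*(-1/5)) = 270 - 40*6*0 = 270 - 240*0 = 270 + 0 = 270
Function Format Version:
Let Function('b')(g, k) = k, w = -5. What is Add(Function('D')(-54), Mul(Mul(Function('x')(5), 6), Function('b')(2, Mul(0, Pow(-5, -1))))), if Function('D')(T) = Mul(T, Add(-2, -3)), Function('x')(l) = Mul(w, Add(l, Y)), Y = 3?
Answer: 270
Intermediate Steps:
Function('x')(l) = Add(-15, Mul(-5, l)) (Function('x')(l) = Mul(-5, Add(l, 3)) = Mul(-5, Add(3, l)) = Add(-15, Mul(-5, l)))
Function('D')(T) = Mul(-5, T) (Function('D')(T) = Mul(T, -5) = Mul(-5, T))
Add(Function('D')(-54), Mul(Mul(Function('x')(5), 6), Function('b')(2, Mul(0, Pow(-5, -1))))) = Add(Mul(-5, -54), Mul(Mul(Add(-15, Mul(-5, 5)), 6), Mul(0, Pow(-5, -1)))) = Add(270, Mul(Mul(Add(-15, -25), 6), Mul(0, Rational(-1, 5)))) = Add(270, Mul(Mul(-40, 6), 0)) = Add(270, Mul(-240, 0)) = Add(270, 0) = 270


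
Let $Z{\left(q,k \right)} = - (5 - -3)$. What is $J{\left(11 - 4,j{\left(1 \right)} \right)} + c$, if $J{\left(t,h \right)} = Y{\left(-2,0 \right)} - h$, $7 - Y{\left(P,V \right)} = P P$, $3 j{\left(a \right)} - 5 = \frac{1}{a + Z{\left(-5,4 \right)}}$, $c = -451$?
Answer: $- \frac{9442}{21} \approx -449.62$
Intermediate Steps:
$Z{\left(q,k \right)} = -8$ ($Z{\left(q,k \right)} = - (5 + 3) = \left(-1\right) 8 = -8$)
$j{\left(a \right)} = \frac{5}{3} + \frac{1}{3 \left(-8 + a\right)}$ ($j{\left(a \right)} = \frac{5}{3} + \frac{1}{3 \left(a - 8\right)} = \frac{5}{3} + \frac{1}{3 \left(-8 + a\right)}$)
$Y{\left(P,V \right)} = 7 - P^{2}$ ($Y{\left(P,V \right)} = 7 - P P = 7 - P^{2}$)
$J{\left(t,h \right)} = 3 - h$ ($J{\left(t,h \right)} = \left(7 - \left(-2\right)^{2}\right) - h = \left(7 - 4\right) - h = 3 - h$)
$J{\left(11 - 4,j{\left(1 \right)} \right)} + c = \left(3 - \frac{-39 + 5 \cdot 1}{3 \left(-8 + 1\right)}\right) - 451 = \left(3 - \frac{-39 + 5}{3 \left(-7\right)}\right) - 451 = \left(3 - \frac{1}{3} \left(- \frac{1}{7}\right) \left(-34\right)\right) - 451 = \left(3 - \frac{34}{21}\right) - 451 = \frac{29}{21} - 451 = - \frac{9442}{21}$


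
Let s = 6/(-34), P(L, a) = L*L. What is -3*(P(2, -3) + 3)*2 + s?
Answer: -717/17 ≈ -42.176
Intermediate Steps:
P(L, a) = L²
s = -3/17 (s = 6*(-1/34) = -3/17 ≈ -0.17647)
-3*(P(2, -3) + 3)*2 + s = -3*(2² + 3)*2 - 3/17 = -3*(4 + 3)*2 - 3/17 = -21*2 - 3/17 = -3*14 - 3/17 = -42 - 3/17 = -717/17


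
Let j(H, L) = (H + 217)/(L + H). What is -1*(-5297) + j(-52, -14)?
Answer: 10589/2 ≈ 5294.5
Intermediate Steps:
j(H, L) = (217 + H)/(H + L)
-1*(-5297) + j(-52, -14) = -1*(-5297) + (217 - 52)/(-52 - 14) = 5297 + 165/(-66) = 5297 - 1/66*165 = 5297 - 5/2 = 10589/2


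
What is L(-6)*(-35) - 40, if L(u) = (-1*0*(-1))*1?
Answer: -40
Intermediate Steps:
L(u) = 0 (L(u) = (0*(-1))*1 = 0*1 = 0)
L(-6)*(-35) - 40 = 0*(-35) - 40 = 0 - 40 = -40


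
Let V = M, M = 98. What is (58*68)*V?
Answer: 386512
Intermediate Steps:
V = 98
(58*68)*V = (58*68)*98 = 3944*98 = 386512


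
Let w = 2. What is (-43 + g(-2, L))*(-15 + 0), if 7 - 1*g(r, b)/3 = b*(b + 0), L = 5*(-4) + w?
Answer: 14910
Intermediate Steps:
L = -18 (L = 5*(-4) + 2 = -20 + 2 = -18)
g(r, b) = 21 - 3*b**2 (g(r, b) = 21 - 3*b*(b + 0) = 21 - 3*b*b = 21 - 3*b**2)
(-43 + g(-2, L))*(-15 + 0) = (-43 + (21 - 3*(-18)**2))*(-15 + 0) = (-43 + (21 - 3*324))*(-15) = (-43 + (21 - 972))*(-15) = (-43 - 951)*(-15) = -994*(-15) = 14910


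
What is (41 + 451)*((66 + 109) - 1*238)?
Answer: -30996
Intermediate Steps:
(41 + 451)*((66 + 109) - 1*238) = 492*(175 - 238) = 492*(-63) = -30996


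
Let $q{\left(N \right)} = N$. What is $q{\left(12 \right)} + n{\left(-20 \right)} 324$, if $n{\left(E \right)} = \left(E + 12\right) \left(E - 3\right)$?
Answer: $59628$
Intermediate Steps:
$n{\left(E \right)} = \left(-3 + E\right) \left(12 + E\right)$ ($n{\left(E \right)} = \left(12 + E\right) \left(-3 + E\right) = \left(-3 + E\right) \left(12 + E\right)$)
$q{\left(12 \right)} + n{\left(-20 \right)} 324 = 12 + \left(-36 + \left(-20\right)^{2} + 9 \left(-20\right)\right) 324 = 12 + \left(-36 + 400 - 180\right) 324 = 12 + 184 \cdot 324 = 12 + 59616 = 59628$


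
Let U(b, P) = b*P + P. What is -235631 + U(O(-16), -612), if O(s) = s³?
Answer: 2270509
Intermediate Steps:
U(b, P) = P + P*b (U(b, P) = P*b + P = P + P*b)
-235631 + U(O(-16), -612) = -235631 - 612*(1 + (-16)³) = -235631 - 612*(1 - 4096) = -235631 - 612*(-4095) = -235631 + 2506140 = 2270509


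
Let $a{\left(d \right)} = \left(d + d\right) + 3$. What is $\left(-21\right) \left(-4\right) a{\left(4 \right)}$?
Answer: $924$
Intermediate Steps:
$a{\left(d \right)} = 3 + 2 d$ ($a{\left(d \right)} = 2 d + 3 = 3 + 2 d$)
$\left(-21\right) \left(-4\right) a{\left(4 \right)} = \left(-21\right) \left(-4\right) \left(3 + 2 \cdot 4\right) = 84 \left(3 + 8\right) = 84 \cdot 11 = 924$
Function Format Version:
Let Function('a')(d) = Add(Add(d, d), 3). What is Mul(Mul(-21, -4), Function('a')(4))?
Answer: 924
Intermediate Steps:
Function('a')(d) = Add(3, Mul(2, d)) (Function('a')(d) = Add(Mul(2, d), 3) = Add(3, Mul(2, d)))
Mul(Mul(-21, -4), Function('a')(4)) = Mul(Mul(-21, -4), Add(3, Mul(2, 4))) = Mul(84, Add(3, 8)) = Mul(84, 11) = 924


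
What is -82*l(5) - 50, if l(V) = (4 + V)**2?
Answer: -6692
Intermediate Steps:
-82*l(5) - 50 = -82*(4 + 5)**2 - 50 = -82*9**2 - 50 = -82*81 - 50 = -6642 - 50 = -6692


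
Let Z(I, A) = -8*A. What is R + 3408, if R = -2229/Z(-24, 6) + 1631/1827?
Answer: 14429459/4176 ≈ 3455.3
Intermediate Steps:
R = 197651/4176 (R = -2229/((-8*6)) + 1631/1827 = -2229/(-48) + 1631*(1/1827) = -2229*(-1/48) + 233/261 = 743/16 + 233/261 = 197651/4176 ≈ 47.330)
R + 3408 = 197651/4176 + 3408 = 14429459/4176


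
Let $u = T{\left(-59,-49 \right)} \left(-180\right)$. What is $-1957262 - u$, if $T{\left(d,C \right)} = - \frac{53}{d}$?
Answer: $- \frac{115468918}{59} \approx -1.9571 \cdot 10^{6}$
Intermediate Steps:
$u = - \frac{9540}{59}$ ($u = - \frac{53}{-59} \left(-180\right) = \left(-53\right) \left(- \frac{1}{59}\right) \left(-180\right) = \frac{53}{59} \left(-180\right) = - \frac{9540}{59} \approx -161.69$)
$-1957262 - u = -1957262 - - \frac{9540}{59} = -1957262 + \frac{9540}{59} = - \frac{115468918}{59}$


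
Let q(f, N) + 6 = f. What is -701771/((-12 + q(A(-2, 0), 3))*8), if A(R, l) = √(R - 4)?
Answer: 2105313/440 + 701771*I*√6/2640 ≈ 4784.8 + 651.13*I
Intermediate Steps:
A(R, l) = √(-4 + R)
q(f, N) = -6 + f
-701771/((-12 + q(A(-2, 0), 3))*8) = -701771/((-12 + (-6 + √(-4 - 2)))*8) = -701771/((-12 + (-6 + √(-6)))*8) = -701771/((-12 + (-6 + I*√6))*8) = -701771/((-18 + I*√6)*8) = -701771/(-144 + 8*I*√6)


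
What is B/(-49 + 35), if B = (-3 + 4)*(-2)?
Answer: ⅐ ≈ 0.14286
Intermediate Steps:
B = -2 (B = 1*(-2) = -2)
B/(-49 + 35) = -2/(-49 + 35) = -2/(-14) = -2*(-1/14) = ⅐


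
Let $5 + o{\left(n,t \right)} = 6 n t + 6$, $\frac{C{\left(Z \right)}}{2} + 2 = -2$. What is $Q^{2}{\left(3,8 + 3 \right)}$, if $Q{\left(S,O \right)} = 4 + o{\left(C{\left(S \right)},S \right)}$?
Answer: $19321$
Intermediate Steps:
$C{\left(Z \right)} = -8$ ($C{\left(Z \right)} = -4 + 2 \left(-2\right) = -4 - 4 = -8$)
$o{\left(n,t \right)} = 1 + 6 n t$ ($o{\left(n,t \right)} = -5 + \left(6 n t + 6\right) = -5 + \left(6 + 6 n t\right) = 1 + 6 n t$)
$Q{\left(S,O \right)} = 5 - 48 S$ ($Q{\left(S,O \right)} = 4 + \left(1 + 6 \left(-8\right) S\right) = 4 - \left(-1 + 48 S\right) = 5 - 48 S$)
$Q^{2}{\left(3,8 + 3 \right)} = \left(5 - 144\right)^{2} = \left(-139\right)^{2} = 19321$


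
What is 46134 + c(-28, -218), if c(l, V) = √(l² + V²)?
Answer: 46134 + 2*√12077 ≈ 46354.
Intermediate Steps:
c(l, V) = √(V² + l²)
46134 + c(-28, -218) = 46134 + √((-218)² + (-28)²) = 46134 + √(47524 + 784) = 46134 + √48308 = 46134 + 2*√12077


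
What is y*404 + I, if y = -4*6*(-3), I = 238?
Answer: 29326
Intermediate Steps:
y = 72 (y = -24*(-3) = 72)
y*404 + I = 72*404 + 238 = 29088 + 238 = 29326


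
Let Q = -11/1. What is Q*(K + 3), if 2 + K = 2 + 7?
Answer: -110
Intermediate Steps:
Q = -11 (Q = -11*1 = -11)
K = 7 (K = -2 + (2 + 7) = -2 + 9 = 7)
Q*(K + 3) = -11*(7 + 3) = -11*10 = -110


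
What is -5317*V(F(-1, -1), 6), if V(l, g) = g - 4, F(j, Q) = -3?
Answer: -10634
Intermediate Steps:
V(l, g) = -4 + g
-5317*V(F(-1, -1), 6) = -5317*(-4 + 6) = -5317*2 = -10634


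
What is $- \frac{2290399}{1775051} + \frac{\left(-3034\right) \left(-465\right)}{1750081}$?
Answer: $- \frac{1504124071009}{3106483029131} \approx -0.48419$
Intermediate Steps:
$- \frac{2290399}{1775051} + \frac{\left(-3034\right) \left(-465\right)}{1750081} = \left(-2290399\right) \frac{1}{1775051} + 1410810 \cdot \frac{1}{1750081} = - \frac{2290399}{1775051} + \frac{1410810}{1750081} = - \frac{1504124071009}{3106483029131}$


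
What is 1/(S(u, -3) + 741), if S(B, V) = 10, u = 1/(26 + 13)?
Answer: 1/751 ≈ 0.0013316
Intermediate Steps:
u = 1/39 ≈ 0.025641
1/(S(u, -3) + 741) = 1/(10 + 741) = 1/751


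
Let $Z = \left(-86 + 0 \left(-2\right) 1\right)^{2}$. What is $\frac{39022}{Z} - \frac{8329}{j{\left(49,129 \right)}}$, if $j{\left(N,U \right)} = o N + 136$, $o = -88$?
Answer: $\frac{56139289}{7721424} \approx 7.2706$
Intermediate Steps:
$j{\left(N,U \right)} = 136 - 88 N$ ($j{\left(N,U \right)} = - 88 N + 136 = 136 - 88 N$)
$Z = 7396$ ($Z = \left(-86 + 0 \cdot 1\right)^{2} = \left(-86 + 0\right)^{2} = \left(-86\right)^{2} = 7396$)
$\frac{39022}{Z} - \frac{8329}{j{\left(49,129 \right)}} = \frac{39022}{7396} - \frac{8329}{136 - 4312} = 39022 \cdot \frac{1}{7396} - \frac{8329}{136 - 4312} = \frac{19511}{3698} - \frac{8329}{-4176} = \frac{19511}{3698} - - \frac{8329}{4176} = \frac{19511}{3698} + \frac{8329}{4176} = \frac{56139289}{7721424}$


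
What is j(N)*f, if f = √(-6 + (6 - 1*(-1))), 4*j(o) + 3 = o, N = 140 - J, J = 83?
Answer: 27/2 ≈ 13.500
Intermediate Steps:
N = 57 (N = 140 - 1*83 = 140 - 83 = 57)
j(o) = -¾ + o/4
f = 1 (f = √(-6 + (6 + 1)) = √(-6 + 7) = √1 = 1)
j(N)*f = (-¾ + (¼)*57)*1 = (-¾ + 57/4)*1 = (27/2)*1 = 27/2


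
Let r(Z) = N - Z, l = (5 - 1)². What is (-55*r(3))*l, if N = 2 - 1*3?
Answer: 3520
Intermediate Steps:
N = -1 (N = 2 - 3 = -1)
l = 16 (l = 4² = 16)
r(Z) = -1 - Z
(-55*r(3))*l = -55*(-1 - 1*3)*16 = -55*(-1 - 3)*16 = -55*(-4)*16 = 220*16 = 3520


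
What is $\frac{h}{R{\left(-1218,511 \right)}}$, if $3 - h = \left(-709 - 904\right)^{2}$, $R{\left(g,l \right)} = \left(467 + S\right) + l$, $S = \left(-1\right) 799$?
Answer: $- \frac{2601766}{179} \approx -14535.0$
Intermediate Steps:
$S = -799$
$R{\left(g,l \right)} = -332 + l$ ($R{\left(g,l \right)} = \left(467 - 799\right) + l = -332 + l$)
$h = -2601766$ ($h = 3 - \left(-709 - 904\right)^{2} = 3 - \left(-1613\right)^{2} = 3 - 2601769 = -2601766$)
$\frac{h}{R{\left(-1218,511 \right)}} = - \frac{2601766}{-332 + 511} = - \frac{2601766}{179}$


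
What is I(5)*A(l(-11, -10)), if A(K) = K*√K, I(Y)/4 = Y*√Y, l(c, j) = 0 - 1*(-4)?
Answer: 160*√5 ≈ 357.77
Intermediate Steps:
l(c, j) = 4 (l(c, j) = 0 + 4 = 4)
I(Y) = 4*Y^(3/2) (I(Y) = 4*(Y*√Y) = 4*Y^(3/2))
A(K) = K^(3/2)
I(5)*A(l(-11, -10)) = (4*5^(3/2))*4^(3/2) = (4*(5*√5))*8 = (20*√5)*8 = 160*√5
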